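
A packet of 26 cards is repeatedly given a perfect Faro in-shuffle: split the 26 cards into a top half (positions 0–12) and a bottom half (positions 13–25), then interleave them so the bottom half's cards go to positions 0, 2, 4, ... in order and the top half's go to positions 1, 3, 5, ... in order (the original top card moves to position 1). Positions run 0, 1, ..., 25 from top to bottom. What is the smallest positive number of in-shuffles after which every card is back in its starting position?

The in-shuffle permutes the 26 positions with cycle lengths [2, 6, 18].
Every card is home exactly when every cycle has completed a whole number of laps, i.e. after lcm(2, 6, 18) = 18 in-shuffles.

18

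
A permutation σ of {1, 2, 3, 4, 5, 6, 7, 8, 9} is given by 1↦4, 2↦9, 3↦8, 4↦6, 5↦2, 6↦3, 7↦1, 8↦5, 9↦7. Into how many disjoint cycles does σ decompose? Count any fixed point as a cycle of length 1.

Cycle decomposition: (1 4 6 3 8 5 2 9 7).
1 cycle.

1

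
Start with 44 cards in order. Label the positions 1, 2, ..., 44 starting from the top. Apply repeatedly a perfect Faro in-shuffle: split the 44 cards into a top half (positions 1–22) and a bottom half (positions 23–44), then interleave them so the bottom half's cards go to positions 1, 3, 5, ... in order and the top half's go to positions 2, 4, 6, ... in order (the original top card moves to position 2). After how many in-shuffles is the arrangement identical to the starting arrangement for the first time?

The in-shuffle permutes the 44 positions with cycle lengths [2, 4, 4, 4, 6, 12, 12].
Every card is home exactly when every cycle has completed a whole number of laps, i.e. after lcm(2, 4, 6, 12) = 12 in-shuffles.

12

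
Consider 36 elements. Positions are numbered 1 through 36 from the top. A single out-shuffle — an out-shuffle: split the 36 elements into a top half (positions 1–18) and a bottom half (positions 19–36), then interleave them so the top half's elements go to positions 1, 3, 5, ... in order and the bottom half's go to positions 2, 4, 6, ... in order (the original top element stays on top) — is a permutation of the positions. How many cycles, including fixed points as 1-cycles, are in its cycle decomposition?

7

Trace each unvisited position around until it returns:
(1) (2 3 5 9 17 33 ... len 12) (4 7 13 25 14 27 ... len 12) (6 11 21) (8 15 29 22) (16 31 26) (36)
7 cycles in total.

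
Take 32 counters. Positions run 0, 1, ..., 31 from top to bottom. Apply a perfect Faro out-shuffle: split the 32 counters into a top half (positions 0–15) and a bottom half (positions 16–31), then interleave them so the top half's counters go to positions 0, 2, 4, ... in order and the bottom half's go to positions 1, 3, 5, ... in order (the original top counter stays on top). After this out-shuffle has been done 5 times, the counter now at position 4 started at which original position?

Work backwards from position 4, undoing one out-shuffle at a time:
4 ← 2 ← 1 ← 16 ← 8 ← 4
So the counter now at position 4 started at position 4.

4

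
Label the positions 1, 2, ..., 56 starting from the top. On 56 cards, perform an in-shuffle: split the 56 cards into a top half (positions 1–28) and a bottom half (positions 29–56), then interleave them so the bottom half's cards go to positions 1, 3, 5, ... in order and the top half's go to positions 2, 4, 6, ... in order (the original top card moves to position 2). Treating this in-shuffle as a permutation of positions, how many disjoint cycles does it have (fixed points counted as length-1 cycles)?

4

Trace each unvisited position around until it returns:
(1 2 4 8 16 32 ... len 18) (3 6 12 24 48 39 ... len 18) (5 10 20 40 23 46 ... len 18) (19 38)
4 cycles in total.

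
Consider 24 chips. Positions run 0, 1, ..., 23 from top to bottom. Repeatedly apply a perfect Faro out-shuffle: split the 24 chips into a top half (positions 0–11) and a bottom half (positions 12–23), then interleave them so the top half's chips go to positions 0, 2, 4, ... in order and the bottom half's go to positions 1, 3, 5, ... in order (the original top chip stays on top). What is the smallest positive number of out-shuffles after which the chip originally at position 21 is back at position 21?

11

Follow position 21 under repeated out-shuffles:
21 → 19 → 15 → 7 → 14 → 5 → 10 → 20 → 17 → 11 → 22 → 21
It first returns after 11 out-shuffles.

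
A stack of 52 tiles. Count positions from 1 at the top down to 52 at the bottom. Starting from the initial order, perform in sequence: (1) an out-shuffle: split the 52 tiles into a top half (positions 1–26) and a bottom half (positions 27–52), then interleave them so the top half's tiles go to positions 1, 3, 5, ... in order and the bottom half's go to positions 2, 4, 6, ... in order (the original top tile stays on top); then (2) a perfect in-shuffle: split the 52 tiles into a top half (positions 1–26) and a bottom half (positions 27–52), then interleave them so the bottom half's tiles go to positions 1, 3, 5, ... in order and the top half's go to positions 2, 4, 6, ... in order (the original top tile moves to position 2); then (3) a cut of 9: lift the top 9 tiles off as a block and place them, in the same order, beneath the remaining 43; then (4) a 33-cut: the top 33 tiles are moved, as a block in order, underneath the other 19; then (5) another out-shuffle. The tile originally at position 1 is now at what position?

Track the tile from position 1 forward through each operation:
  after op 1 (out-shuffle): 1 → 1
  after op 2 (in-shuffle): 1 → 2
  after op 3 (cut 9): 2 → 45
  after op 4 (cut 33): 45 → 12
  after op 5 (out-shuffle): 12 → 23

23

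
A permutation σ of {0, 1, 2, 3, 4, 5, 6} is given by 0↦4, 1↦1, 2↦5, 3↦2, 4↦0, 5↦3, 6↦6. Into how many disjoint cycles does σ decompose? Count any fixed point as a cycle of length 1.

4

Cycle decomposition: (0 4) (1) (2 5 3) (6).
4 cycles.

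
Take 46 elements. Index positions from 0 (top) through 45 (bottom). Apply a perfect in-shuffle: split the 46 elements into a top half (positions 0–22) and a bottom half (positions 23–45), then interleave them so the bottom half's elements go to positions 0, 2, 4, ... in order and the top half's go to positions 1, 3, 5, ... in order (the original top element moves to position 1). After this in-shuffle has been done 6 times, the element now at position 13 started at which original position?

Work backwards from position 13, undoing one in-shuffle at a time:
13 ← 6 ← 26 ← 36 ← 41 ← 20 ← 33
So the element now at position 13 started at position 33.

33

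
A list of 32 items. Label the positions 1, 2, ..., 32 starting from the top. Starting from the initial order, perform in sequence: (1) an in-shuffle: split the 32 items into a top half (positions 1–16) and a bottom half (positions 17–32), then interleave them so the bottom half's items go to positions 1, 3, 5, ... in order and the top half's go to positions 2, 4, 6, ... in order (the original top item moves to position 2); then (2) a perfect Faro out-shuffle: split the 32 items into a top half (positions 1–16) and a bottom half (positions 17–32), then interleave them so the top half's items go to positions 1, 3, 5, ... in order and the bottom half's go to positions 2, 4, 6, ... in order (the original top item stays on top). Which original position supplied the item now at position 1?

17

Undo the operations in reverse order, starting from position 1:
  undo op 2 (out-shuffle, from top half): 1 ← 1
  undo op 1 (in-shuffle, from bottom half): 1 ← 17
So the item at position 1 came from original position 17.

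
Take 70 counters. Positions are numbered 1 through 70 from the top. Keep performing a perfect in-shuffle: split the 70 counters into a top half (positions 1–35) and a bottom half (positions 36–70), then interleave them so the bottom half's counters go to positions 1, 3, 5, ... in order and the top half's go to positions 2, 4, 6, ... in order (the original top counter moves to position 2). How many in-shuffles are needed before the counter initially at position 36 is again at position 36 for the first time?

35

Follow position 36 under repeated in-shuffles:
36 → 1 → 2 → 4 → 8 → 16 → 32 → 64 → ... → 36 (length 35)
It first returns after 35 in-shuffles.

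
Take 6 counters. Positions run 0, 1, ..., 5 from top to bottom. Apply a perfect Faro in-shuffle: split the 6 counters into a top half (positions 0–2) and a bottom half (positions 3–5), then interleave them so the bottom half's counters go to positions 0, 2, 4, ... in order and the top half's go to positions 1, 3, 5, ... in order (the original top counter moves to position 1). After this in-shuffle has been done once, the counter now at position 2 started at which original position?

4

Work backwards from position 2, undoing one in-shuffle at a time:
2 ← 4
So the counter now at position 2 started at position 4.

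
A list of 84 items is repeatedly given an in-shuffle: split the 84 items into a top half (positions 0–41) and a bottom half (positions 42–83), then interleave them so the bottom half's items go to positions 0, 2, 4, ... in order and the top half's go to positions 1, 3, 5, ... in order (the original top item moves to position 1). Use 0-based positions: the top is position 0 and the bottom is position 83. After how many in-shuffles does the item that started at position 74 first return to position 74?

8

Follow position 74 under repeated in-shuffles:
74 → 64 → 44 → 4 → 9 → 19 → 39 → 79 → 74
It first returns after 8 in-shuffles.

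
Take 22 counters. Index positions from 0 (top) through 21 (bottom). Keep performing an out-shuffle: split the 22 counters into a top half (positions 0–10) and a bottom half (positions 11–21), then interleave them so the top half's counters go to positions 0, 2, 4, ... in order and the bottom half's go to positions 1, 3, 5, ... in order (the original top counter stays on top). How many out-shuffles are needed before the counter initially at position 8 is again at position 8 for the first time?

Follow position 8 under repeated out-shuffles:
8 → 16 → 11 → 1 → 2 → 4 → 8
It first returns after 6 out-shuffles.

6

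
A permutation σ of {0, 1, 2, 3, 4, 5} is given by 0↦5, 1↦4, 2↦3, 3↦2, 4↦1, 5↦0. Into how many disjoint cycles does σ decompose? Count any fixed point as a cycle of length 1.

Cycle decomposition: (0 5) (1 4) (2 3).
3 cycles.

3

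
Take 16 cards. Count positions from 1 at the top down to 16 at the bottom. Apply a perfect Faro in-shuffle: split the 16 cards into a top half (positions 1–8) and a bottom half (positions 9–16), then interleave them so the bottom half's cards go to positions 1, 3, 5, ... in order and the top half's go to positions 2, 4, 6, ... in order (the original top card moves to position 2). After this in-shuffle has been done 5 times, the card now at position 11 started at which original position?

Work backwards from position 11, undoing one in-shuffle at a time:
11 ← 14 ← 7 ← 12 ← 6 ← 3
So the card now at position 11 started at position 3.

3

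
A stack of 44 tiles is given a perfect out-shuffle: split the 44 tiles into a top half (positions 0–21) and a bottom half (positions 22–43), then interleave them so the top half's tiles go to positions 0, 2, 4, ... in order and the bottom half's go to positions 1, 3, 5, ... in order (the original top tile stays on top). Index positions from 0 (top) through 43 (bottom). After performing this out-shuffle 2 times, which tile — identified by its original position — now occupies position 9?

Work backwards from position 9, undoing one out-shuffle at a time:
9 ← 26 ← 13
So the tile now at position 9 started at position 13.

13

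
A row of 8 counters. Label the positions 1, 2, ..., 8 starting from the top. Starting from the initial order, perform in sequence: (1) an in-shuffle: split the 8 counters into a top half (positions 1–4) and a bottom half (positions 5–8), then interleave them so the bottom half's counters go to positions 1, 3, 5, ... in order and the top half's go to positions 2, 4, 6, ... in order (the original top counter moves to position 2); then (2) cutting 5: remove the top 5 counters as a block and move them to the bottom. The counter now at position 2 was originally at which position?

8

Undo the operations in reverse order, starting from position 2:
  undo op 2 (cut 5): 2 ← 7
  undo op 1 (in-shuffle, from bottom half): 7 ← 8
So the counter at position 2 came from original position 8.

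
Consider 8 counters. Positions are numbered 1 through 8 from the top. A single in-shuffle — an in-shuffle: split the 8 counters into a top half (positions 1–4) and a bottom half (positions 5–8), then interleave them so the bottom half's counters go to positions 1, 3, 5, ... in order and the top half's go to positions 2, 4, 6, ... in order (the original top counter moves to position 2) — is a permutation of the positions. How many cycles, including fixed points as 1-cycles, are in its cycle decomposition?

2

Trace each unvisited position around until it returns:
(1 2 4 8 7 5) (3 6)
2 cycles in total.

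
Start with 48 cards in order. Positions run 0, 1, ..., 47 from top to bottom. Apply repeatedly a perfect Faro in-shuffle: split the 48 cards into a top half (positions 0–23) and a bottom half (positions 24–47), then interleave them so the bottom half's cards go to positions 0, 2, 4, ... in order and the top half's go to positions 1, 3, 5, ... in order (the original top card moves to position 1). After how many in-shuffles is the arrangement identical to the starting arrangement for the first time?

21

The in-shuffle permutes the 48 positions with cycle lengths [3, 3, 21, 21].
Every card is home exactly when every cycle has completed a whole number of laps, i.e. after lcm(3, 21) = 21 in-shuffles.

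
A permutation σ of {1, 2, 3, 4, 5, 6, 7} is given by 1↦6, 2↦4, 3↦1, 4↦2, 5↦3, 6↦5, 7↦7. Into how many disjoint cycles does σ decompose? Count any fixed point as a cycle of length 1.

Cycle decomposition: (1 6 5 3) (2 4) (7).
3 cycles.

3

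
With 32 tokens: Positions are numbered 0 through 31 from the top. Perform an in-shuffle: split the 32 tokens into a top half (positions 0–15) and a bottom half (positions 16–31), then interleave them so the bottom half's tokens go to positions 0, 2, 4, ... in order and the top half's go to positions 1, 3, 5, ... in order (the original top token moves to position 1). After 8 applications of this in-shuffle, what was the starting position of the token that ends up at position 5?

Work backwards from position 5, undoing one in-shuffle at a time:
5 ← 2 ← 17 ← 8 ← 20 ← 26 ← 29 ← 14 ← 23
So the token now at position 5 started at position 23.

23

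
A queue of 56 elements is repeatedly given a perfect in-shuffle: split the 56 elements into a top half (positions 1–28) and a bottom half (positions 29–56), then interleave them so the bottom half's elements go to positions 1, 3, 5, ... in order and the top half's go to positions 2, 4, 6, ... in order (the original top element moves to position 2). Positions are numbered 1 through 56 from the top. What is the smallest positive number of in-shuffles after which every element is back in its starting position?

The in-shuffle permutes the 56 positions with cycle lengths [2, 18, 18, 18].
Every element is home exactly when every cycle has completed a whole number of laps, i.e. after lcm(2, 18) = 18 in-shuffles.

18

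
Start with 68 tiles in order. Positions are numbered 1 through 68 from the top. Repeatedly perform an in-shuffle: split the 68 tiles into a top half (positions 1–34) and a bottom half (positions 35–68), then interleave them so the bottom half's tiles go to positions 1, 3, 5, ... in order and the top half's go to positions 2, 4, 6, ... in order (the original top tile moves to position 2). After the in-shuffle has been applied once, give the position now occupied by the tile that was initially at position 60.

51

Track the tile's position through each in-shuffle:
60 → 51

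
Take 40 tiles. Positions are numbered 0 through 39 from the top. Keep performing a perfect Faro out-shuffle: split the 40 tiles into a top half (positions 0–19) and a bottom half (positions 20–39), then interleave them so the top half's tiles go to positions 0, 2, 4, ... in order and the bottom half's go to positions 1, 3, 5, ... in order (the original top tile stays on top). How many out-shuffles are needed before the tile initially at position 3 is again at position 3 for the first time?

Follow position 3 under repeated out-shuffles:
3 → 6 → 12 → 24 → 9 → 18 → 36 → 33 → 27 → 15 → 30 → 21 → 3
It first returns after 12 out-shuffles.

12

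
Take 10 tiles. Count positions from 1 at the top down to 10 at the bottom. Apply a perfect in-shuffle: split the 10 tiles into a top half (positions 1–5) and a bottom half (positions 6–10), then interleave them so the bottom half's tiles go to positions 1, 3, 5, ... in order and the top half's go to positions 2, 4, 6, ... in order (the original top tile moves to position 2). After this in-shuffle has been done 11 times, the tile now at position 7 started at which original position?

Work backwards from position 7, undoing one in-shuffle at a time:
7 ← 9 ← 10 ← 5 ← 8 ← 4 ← 2 ← 1 ← 6 ← 3 ← 7 ← 9
So the tile now at position 7 started at position 9.

9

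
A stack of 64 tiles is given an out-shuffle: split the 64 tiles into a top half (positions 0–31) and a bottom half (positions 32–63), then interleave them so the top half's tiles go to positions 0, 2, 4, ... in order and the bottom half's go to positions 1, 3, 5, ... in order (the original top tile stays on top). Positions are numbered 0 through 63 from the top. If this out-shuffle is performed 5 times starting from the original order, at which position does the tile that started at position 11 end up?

37

Track the tile's position through each out-shuffle:
11 → 22 → 44 → 25 → 50 → 37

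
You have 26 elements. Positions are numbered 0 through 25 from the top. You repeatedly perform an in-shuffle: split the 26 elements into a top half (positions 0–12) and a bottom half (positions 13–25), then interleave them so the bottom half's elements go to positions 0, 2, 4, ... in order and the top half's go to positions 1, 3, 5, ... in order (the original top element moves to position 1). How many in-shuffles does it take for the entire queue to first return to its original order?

18

The in-shuffle permutes the 26 positions with cycle lengths [2, 6, 18].
Every element is home exactly when every cycle has completed a whole number of laps, i.e. after lcm(2, 6, 18) = 18 in-shuffles.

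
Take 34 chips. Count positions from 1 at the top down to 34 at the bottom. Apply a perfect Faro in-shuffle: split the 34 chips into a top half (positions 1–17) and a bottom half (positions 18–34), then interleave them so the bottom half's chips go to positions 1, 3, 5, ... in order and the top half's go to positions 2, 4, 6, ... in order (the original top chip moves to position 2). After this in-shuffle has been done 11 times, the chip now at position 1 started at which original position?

2

Work backwards from position 1, undoing one in-shuffle at a time:
1 ← 18 ← 9 ← 22 ← 11 ← 23 ← 29 ← 32 ← 16 ← 8 ← 4 ← 2
So the chip now at position 1 started at position 2.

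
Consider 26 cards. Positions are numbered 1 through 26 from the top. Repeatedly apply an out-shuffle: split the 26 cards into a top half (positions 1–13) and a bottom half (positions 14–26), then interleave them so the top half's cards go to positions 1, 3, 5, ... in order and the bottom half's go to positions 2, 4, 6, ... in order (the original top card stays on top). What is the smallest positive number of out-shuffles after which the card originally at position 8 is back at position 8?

Follow position 8 under repeated out-shuffles:
8 → 15 → 4 → 7 → 13 → 25 → 24 → 22 → 18 → 10 → 19 → 12 → 23 → 20 → 14 → 2 → 3 → 5 → 9 → 17 → 8
It first returns after 20 out-shuffles.

20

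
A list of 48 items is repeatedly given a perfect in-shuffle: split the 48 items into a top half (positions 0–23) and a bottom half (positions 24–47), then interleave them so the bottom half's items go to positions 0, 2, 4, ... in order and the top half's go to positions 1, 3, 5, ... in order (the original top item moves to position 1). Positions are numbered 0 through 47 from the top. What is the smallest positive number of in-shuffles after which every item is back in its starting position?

21

The in-shuffle permutes the 48 positions with cycle lengths [3, 3, 21, 21].
Every item is home exactly when every cycle has completed a whole number of laps, i.e. after lcm(3, 21) = 21 in-shuffles.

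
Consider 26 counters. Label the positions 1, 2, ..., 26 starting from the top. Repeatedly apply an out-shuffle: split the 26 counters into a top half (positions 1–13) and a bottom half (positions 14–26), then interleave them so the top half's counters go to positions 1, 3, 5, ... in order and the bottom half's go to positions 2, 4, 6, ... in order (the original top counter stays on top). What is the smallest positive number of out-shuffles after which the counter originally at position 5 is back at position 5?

Follow position 5 under repeated out-shuffles:
5 → 9 → 17 → 8 → 15 → 4 → 7 → 13 → 25 → 24 → 22 → 18 → 10 → 19 → 12 → 23 → 20 → 14 → 2 → 3 → 5
It first returns after 20 out-shuffles.

20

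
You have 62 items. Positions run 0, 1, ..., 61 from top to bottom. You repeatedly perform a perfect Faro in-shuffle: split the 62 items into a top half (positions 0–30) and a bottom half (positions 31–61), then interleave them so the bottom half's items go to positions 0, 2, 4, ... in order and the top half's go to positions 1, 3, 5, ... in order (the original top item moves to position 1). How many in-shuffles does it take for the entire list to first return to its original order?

6

The in-shuffle permutes the 62 positions with cycle lengths [2, 3, 3, 6, 6, 6, 6, 6, 6, 6, 6, 6].
Every item is home exactly when every cycle has completed a whole number of laps, i.e. after lcm(2, 3, 6) = 6 in-shuffles.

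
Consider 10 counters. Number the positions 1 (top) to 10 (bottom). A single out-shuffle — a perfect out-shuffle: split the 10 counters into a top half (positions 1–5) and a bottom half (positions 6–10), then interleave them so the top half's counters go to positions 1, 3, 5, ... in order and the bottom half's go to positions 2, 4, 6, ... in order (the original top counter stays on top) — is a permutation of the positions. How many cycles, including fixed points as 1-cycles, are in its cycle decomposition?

4

Trace each unvisited position around until it returns:
(1) (2 3 5 9 8 6) (4 7) (10)
4 cycles in total.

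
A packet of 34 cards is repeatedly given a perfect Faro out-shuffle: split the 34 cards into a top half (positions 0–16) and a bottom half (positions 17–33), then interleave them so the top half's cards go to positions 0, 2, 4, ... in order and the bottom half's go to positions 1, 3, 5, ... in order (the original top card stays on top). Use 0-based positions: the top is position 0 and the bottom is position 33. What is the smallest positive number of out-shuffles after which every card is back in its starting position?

10

The out-shuffle permutes the 34 positions with cycle lengths [1, 1, 2, 10, 10, 10].
Every card is home exactly when every cycle has completed a whole number of laps, i.e. after lcm(1, 2, 10) = 10 out-shuffles.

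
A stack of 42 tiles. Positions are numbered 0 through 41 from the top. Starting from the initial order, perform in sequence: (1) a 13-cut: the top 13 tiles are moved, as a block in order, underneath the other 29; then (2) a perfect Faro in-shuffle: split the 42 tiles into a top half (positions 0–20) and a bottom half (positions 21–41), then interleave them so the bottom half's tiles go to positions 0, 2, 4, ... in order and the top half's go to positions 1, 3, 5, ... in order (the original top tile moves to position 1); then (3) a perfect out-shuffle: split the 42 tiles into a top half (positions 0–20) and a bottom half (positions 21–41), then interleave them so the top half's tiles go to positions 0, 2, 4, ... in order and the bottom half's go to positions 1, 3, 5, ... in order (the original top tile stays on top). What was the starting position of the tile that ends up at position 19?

Undo the operations in reverse order, starting from position 19:
  undo op 3 (out-shuffle, from bottom half): 19 ← 30
  undo op 2 (in-shuffle, from bottom half): 30 ← 36
  undo op 1 (cut 13): 36 ← 7
So the tile at position 19 came from original position 7.

7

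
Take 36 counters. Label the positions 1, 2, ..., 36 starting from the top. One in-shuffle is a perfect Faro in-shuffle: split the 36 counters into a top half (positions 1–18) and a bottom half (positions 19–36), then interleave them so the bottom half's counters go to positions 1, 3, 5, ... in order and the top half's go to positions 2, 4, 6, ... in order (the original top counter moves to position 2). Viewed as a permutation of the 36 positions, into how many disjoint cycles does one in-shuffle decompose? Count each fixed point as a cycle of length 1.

Trace each unvisited position around until it returns:
(1 2 4 8 16 32 ... len 36)
1 cycle in total.

1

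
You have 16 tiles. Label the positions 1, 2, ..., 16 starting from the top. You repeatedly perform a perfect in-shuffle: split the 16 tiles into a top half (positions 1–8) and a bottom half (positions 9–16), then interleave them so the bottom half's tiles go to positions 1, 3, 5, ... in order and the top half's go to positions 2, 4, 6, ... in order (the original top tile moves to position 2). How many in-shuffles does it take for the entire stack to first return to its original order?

8

The in-shuffle permutes the 16 positions with cycle lengths [8, 8].
Every tile is home exactly when every cycle has completed a whole number of laps, i.e. after lcm(8) = 8 in-shuffles.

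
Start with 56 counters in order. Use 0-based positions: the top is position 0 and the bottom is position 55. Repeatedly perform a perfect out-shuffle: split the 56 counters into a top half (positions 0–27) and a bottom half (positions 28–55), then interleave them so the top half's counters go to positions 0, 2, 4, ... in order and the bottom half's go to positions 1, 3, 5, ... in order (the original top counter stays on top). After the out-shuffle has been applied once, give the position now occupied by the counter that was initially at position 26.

52

Track the counter's position through each out-shuffle:
26 → 52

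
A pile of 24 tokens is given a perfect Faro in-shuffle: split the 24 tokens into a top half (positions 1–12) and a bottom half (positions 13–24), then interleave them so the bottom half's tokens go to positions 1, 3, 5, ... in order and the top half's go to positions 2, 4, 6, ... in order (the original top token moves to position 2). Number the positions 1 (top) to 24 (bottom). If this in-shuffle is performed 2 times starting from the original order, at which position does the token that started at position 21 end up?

Track the token's position through each in-shuffle:
21 → 17 → 9

9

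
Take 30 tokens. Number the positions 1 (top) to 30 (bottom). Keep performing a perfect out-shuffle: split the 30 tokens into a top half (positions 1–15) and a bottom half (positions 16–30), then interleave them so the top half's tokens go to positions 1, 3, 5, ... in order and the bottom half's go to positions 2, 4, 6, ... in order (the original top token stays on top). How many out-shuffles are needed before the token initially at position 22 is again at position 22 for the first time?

Follow position 22 under repeated out-shuffles:
22 → 14 → 27 → 24 → 18 → 6 → 11 → 21 → ... → 22 (length 28)
It first returns after 28 out-shuffles.

28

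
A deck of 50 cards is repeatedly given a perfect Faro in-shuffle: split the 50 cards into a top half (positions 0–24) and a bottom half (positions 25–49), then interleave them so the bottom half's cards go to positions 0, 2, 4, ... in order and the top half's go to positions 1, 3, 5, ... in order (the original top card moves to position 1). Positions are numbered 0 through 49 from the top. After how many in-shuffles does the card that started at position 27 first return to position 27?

8

Follow position 27 under repeated in-shuffles:
27 → 4 → 9 → 19 → 39 → 28 → 6 → 13 → 27
It first returns after 8 in-shuffles.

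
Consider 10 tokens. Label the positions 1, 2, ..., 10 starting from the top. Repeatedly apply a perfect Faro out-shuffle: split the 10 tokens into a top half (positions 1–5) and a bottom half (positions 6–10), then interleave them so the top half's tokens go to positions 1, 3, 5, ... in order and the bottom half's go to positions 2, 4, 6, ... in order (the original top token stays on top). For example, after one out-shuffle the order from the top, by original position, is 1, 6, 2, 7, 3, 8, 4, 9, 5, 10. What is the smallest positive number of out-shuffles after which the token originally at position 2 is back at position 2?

6

Follow position 2 under repeated out-shuffles:
2 → 3 → 5 → 9 → 8 → 6 → 2
It first returns after 6 out-shuffles.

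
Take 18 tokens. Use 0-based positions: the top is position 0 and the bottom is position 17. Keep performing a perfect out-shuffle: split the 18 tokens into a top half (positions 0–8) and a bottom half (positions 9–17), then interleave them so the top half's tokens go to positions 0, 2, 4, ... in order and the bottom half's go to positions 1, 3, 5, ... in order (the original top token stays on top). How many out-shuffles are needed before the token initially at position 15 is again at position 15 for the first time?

Follow position 15 under repeated out-shuffles:
15 → 13 → 9 → 1 → 2 → 4 → 8 → 16 → 15
It first returns after 8 out-shuffles.

8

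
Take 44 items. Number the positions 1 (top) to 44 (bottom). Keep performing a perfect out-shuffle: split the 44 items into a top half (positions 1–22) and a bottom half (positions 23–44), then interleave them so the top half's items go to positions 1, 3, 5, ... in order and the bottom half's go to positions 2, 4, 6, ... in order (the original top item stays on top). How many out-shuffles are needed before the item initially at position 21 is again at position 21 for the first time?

Follow position 21 under repeated out-shuffles:
21 → 41 → 38 → 32 → 20 → 39 → 34 → 24 → 4 → 7 → 13 → 25 → 6 → 11 → 21
It first returns after 14 out-shuffles.

14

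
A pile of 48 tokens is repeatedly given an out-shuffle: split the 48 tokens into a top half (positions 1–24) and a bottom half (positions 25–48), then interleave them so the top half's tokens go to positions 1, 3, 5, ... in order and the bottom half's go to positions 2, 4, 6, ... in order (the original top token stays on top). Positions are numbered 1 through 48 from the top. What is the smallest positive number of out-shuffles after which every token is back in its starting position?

23

The out-shuffle permutes the 48 positions with cycle lengths [1, 1, 23, 23].
Every token is home exactly when every cycle has completed a whole number of laps, i.e. after lcm(1, 23) = 23 out-shuffles.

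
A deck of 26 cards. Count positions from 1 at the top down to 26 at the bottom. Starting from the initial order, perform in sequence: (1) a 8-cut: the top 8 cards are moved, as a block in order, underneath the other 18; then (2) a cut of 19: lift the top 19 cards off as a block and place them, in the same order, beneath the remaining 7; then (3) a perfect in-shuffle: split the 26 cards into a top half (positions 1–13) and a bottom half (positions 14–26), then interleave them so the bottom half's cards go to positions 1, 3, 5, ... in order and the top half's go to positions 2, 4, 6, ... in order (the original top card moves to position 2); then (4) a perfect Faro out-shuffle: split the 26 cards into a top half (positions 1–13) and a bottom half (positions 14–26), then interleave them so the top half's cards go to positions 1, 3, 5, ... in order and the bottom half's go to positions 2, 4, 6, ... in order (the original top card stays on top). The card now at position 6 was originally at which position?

9

Undo the operations in reverse order, starting from position 6:
  undo op 4 (out-shuffle, from bottom half): 6 ← 16
  undo op 3 (in-shuffle, from top half): 16 ← 8
  undo op 2 (cut 19): 8 ← 1
  undo op 1 (cut 8): 1 ← 9
So the card at position 6 came from original position 9.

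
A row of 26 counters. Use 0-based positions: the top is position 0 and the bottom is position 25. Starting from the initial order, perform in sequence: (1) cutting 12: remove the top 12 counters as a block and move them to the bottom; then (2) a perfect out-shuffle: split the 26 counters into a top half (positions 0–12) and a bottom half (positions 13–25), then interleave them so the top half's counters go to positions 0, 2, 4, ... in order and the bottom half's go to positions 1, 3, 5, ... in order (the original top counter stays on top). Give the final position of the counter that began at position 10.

23

Track the counter from position 10 forward through each operation:
  after op 1 (cut 12): 10 → 24
  after op 2 (out-shuffle): 24 → 23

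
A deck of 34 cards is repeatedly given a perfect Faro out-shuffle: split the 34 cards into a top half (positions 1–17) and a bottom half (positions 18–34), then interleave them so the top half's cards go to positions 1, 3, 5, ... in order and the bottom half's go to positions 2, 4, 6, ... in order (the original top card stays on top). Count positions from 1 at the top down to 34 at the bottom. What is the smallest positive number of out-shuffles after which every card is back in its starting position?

10

The out-shuffle permutes the 34 positions with cycle lengths [1, 1, 2, 10, 10, 10].
Every card is home exactly when every cycle has completed a whole number of laps, i.e. after lcm(1, 2, 10) = 10 out-shuffles.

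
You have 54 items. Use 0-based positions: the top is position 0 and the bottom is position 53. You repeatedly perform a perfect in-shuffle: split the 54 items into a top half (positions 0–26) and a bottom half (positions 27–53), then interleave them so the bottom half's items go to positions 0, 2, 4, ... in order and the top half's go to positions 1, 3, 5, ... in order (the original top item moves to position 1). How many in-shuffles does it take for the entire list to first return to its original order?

20

The in-shuffle permutes the 54 positions with cycle lengths [4, 10, 20, 20].
Every item is home exactly when every cycle has completed a whole number of laps, i.e. after lcm(4, 10, 20) = 20 in-shuffles.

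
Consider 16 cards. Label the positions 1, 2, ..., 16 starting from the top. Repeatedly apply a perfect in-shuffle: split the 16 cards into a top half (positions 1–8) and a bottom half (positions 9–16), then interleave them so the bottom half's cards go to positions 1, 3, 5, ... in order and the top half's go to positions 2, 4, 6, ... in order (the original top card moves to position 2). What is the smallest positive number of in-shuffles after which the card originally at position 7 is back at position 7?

Follow position 7 under repeated in-shuffles:
7 → 14 → 11 → 5 → 10 → 3 → 6 → 12 → 7
It first returns after 8 in-shuffles.

8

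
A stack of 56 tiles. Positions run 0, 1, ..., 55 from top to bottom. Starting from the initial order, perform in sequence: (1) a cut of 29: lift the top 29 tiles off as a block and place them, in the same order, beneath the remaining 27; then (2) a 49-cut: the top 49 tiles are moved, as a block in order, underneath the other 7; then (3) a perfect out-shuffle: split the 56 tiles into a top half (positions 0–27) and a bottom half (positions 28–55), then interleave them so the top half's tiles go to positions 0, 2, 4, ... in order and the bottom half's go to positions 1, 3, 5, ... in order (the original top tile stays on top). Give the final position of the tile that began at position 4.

Track the tile from position 4 forward through each operation:
  after op 1 (cut 29): 4 → 31
  after op 2 (cut 49): 31 → 38
  after op 3 (out-shuffle): 38 → 21

21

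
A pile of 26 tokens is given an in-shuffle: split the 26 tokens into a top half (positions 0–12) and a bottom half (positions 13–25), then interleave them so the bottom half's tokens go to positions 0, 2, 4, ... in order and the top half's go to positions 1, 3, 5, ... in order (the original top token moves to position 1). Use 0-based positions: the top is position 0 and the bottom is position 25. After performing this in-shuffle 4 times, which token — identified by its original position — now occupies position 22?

19

Work backwards from position 22, undoing one in-shuffle at a time:
22 ← 24 ← 25 ← 12 ← 19
So the token now at position 22 started at position 19.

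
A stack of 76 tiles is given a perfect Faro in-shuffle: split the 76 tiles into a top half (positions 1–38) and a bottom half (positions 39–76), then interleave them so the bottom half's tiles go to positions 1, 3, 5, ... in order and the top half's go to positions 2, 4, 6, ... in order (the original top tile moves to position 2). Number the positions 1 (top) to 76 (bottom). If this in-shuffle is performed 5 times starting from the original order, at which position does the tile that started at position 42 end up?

35

Track the tile's position through each in-shuffle:
42 → 7 → 14 → 28 → 56 → 35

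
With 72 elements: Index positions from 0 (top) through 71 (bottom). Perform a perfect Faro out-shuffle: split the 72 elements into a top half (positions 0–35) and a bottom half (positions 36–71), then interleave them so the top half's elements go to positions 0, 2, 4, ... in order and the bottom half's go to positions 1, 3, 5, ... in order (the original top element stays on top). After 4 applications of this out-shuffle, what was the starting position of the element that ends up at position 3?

Work backwards from position 3, undoing one out-shuffle at a time:
3 ← 37 ← 54 ← 27 ← 49
So the element now at position 3 started at position 49.

49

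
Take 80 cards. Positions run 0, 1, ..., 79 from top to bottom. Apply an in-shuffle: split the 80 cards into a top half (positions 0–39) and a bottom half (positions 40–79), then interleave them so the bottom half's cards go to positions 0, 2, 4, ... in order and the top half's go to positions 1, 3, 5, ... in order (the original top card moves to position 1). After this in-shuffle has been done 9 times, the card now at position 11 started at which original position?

68

Work backwards from position 11, undoing one in-shuffle at a time:
11 ← 5 ← 2 ← 41 ← 20 ← 50 ← 65 ← 32 ← 56 ← 68
So the card now at position 11 started at position 68.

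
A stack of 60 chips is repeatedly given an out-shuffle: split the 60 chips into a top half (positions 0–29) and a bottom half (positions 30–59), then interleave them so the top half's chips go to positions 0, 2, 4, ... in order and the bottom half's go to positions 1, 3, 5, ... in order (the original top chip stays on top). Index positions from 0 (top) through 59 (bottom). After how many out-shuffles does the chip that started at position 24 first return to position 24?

Follow position 24 under repeated out-shuffles:
24 → 48 → 37 → 15 → 30 → 1 → 2 → 4 → ... → 24 (length 58)
It first returns after 58 out-shuffles.

58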